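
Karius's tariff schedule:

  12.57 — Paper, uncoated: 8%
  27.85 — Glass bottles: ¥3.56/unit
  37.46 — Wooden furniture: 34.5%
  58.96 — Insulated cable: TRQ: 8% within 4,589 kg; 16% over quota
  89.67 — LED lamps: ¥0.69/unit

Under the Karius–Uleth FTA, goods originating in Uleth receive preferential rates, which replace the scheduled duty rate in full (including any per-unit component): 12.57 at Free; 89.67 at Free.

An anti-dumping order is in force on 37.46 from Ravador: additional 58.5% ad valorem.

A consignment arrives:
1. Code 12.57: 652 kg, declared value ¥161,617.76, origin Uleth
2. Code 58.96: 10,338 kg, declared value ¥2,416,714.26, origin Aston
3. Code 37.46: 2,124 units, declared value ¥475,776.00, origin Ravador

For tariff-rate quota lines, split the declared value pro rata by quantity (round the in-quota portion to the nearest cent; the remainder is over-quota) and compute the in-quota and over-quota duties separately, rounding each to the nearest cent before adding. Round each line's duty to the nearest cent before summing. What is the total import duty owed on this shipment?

¥743,324.32

Line 1 (12.57, Uleth, 652 kg, ¥161,617.76):
Base rate for 12.57 is 8%.
Origin Uleth qualifies under the Karius–Uleth agreement and 12.57 is covered: preferential rate Free applies instead.
Duty = ¥161,617.76 × 0% = ¥0.00.
Line 2 (58.96, Aston, 10,338 kg, ¥2,416,714.26):
Code 58.96 is under a tariff-rate quota (threshold 4,589 kg). In-quota: 4,589 kg at 8%; over-quota: 5,749 kg at 16%.
Pro-rata value split: in-quota = ¥2,416,714.26 × 4,589/10,338 = ¥1,072,770.53; over-quota = ¥2,416,714.26 − ¥1,072,770.53 = ¥1,343,943.73.
In-quota duty = ¥1,072,770.53 × 8% = ¥85,821.64. Over-quota duty = ¥1,343,943.73 × 16% = ¥215,031.00.
Line duty = ¥85,821.64 + ¥215,031.00 = ¥300,852.64.
Line 3 (37.46, Ravador, 2,124 units, ¥475,776.00):
Base rate for 37.46 is 34.5%.
Additional duty on 37.46 from Ravador: +58.5%. Applied ad valorem rate: 34.5% + 58.5% = 93%.
Duty = ¥475,776.00 × 93% = ¥442,471.68.
Total = ¥0.00 + ¥300,852.64 + ¥442,471.68 = ¥743,324.32.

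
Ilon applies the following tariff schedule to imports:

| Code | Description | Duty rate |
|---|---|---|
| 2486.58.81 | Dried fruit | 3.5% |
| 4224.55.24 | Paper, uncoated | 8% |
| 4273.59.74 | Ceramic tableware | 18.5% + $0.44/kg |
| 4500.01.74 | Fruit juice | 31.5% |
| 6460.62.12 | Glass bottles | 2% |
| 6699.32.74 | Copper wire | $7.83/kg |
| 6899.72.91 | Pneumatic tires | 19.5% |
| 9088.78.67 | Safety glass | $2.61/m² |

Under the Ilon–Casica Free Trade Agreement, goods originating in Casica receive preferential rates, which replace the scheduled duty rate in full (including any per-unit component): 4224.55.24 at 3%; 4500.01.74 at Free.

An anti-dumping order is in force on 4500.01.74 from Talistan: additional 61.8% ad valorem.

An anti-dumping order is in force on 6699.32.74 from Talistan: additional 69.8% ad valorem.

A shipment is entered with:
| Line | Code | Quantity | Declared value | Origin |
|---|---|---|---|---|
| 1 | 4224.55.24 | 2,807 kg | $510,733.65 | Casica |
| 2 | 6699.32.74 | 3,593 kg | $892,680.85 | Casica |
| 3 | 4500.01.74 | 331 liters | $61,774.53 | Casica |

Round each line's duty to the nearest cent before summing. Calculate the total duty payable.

$43,455.20

Line 1 (4224.55.24, Casica, 2,807 kg, $510,733.65):
Base rate for 4224.55.24 is 8%.
Origin Casica qualifies under the Ilon–Casica agreement and 4224.55.24 is covered: preferential rate 3% applies instead.
Duty = $510,733.65 × 3% = $15,322.01.
Line 2 (6699.32.74, Casica, 3,593 kg, $892,680.85):
Base rate for 6699.32.74 is $7.83/kg.
Origin Casica is the FTA partner but 6699.32.74 is not on the preference list; base rate stands.
The additional-duty order on 6699.32.74 targets Talistan, not Casica; it does not apply.
Duty = 3,593 × $7.83 = $28,133.19.
Line 3 (4500.01.74, Casica, 331 liters, $61,774.53):
Base rate for 4500.01.74 is 31.5%.
Origin Casica qualifies under the Ilon–Casica agreement and 4500.01.74 is covered: preferential rate Free applies instead.
The additional-duty order on 4500.01.74 targets Talistan, not Casica; it does not apply.
Duty = $61,774.53 × 0% = $0.00.
Total = $15,322.01 + $28,133.19 + $0.00 = $43,455.20.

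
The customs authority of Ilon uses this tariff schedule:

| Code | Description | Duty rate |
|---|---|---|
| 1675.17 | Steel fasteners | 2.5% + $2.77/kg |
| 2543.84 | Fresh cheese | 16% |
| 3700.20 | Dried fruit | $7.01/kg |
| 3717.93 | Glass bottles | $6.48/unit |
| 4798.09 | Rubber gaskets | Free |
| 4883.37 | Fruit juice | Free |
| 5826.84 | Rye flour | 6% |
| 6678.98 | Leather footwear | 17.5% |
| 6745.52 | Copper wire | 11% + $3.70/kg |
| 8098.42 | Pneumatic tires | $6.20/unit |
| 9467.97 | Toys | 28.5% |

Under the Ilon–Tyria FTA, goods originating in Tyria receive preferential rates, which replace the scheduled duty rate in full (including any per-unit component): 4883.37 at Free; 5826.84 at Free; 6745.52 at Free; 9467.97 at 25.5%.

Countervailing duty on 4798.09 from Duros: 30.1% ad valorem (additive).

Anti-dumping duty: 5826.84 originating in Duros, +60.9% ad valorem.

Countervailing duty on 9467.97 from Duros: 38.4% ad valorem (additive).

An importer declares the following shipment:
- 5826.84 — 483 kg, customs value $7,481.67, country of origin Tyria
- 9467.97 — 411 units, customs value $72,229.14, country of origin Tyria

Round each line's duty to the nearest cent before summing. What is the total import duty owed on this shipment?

Line 1 (5826.84, Tyria, 483 kg, $7,481.67):
Base rate for 5826.84 is 6%.
Origin Tyria qualifies under the Ilon–Tyria agreement and 5826.84 is covered: preferential rate Free applies instead.
The additional-duty order on 5826.84 targets Duros, not Tyria; it does not apply.
Duty = $7,481.67 × 0% = $0.00.
Line 2 (9467.97, Tyria, 411 units, $72,229.14):
Base rate for 9467.97 is 28.5%.
Origin Tyria qualifies under the Ilon–Tyria agreement and 9467.97 is covered: preferential rate 25.5% applies instead.
The additional-duty order on 9467.97 targets Duros, not Tyria; it does not apply.
Duty = $72,229.14 × 25.5% = $18,418.43.
Total = $0.00 + $18,418.43 = $18,418.43.

$18,418.43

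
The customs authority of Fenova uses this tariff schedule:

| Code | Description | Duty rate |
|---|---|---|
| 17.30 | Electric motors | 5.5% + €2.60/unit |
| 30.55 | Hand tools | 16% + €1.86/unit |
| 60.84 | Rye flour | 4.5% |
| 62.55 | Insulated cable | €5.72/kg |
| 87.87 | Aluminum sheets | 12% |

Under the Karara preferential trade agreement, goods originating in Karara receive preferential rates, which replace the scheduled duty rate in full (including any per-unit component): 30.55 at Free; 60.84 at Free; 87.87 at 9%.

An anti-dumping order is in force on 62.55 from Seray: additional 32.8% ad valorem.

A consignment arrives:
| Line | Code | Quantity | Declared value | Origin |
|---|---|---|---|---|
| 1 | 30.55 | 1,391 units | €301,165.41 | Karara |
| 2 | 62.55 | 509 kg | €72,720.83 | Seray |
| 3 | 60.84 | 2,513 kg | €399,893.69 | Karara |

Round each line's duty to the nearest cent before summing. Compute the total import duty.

Line 1 (30.55, Karara, 1,391 units, €301,165.41):
Base rate for 30.55 is 16% + €1.86/unit.
Origin Karara qualifies under the Fenova–Karara agreement and 30.55 is covered: preferential rate Free applies instead.
Duty = €301,165.41 × 0% = €0.00.
Line 2 (62.55, Seray, 509 kg, €72,720.83):
Base rate for 62.55 is €5.72/kg.
Additional duty on 62.55 from Seray: +32.8% ad valorem. Applied ad valorem rate = 32.8%.
Duty = €72,720.83 × 32.8% + 509 × €5.72 = €26,763.91.
Line 3 (60.84, Karara, 2,513 kg, €399,893.69):
Base rate for 60.84 is 4.5%.
Origin Karara qualifies under the Fenova–Karara agreement and 60.84 is covered: preferential rate Free applies instead.
Duty = €399,893.69 × 0% = €0.00.
Total = €0.00 + €26,763.91 + €0.00 = €26,763.91.

€26,763.91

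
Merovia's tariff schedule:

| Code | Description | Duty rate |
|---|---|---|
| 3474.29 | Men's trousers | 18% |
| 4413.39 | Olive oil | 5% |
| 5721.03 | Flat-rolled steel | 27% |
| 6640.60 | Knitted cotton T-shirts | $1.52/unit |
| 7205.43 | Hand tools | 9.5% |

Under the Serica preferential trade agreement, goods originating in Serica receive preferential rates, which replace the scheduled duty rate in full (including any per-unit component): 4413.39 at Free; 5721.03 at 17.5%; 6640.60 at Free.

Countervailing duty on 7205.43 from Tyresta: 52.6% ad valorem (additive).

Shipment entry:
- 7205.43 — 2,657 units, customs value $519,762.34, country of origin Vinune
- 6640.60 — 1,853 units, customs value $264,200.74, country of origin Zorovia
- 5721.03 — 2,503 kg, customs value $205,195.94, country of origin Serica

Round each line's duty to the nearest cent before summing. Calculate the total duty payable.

$88,103.27

Line 1 (7205.43, Vinune, 2,657 units, $519,762.34):
Base rate for 7205.43 is 9.5%.
The additional-duty order on 7205.43 targets Tyresta, not Vinune; it does not apply.
Duty = $519,762.34 × 9.5% = $49,377.42.
Line 2 (6640.60, Zorovia, 1,853 units, $264,200.74):
Base rate for 6640.60 is $1.52/unit.
6640.60 has an FTA preferential rate, but origin Zorovia is not Serica; base rate stands.
Duty = 1,853 × $1.52 = $2,816.56.
Line 3 (5721.03, Serica, 2,503 kg, $205,195.94):
Base rate for 5721.03 is 27%.
Origin Serica qualifies under the Merovia–Serica agreement and 5721.03 is covered: preferential rate 17.5% applies instead.
Duty = $205,195.94 × 17.5% = $35,909.29.
Total = $49,377.42 + $2,816.56 + $35,909.29 = $88,103.27.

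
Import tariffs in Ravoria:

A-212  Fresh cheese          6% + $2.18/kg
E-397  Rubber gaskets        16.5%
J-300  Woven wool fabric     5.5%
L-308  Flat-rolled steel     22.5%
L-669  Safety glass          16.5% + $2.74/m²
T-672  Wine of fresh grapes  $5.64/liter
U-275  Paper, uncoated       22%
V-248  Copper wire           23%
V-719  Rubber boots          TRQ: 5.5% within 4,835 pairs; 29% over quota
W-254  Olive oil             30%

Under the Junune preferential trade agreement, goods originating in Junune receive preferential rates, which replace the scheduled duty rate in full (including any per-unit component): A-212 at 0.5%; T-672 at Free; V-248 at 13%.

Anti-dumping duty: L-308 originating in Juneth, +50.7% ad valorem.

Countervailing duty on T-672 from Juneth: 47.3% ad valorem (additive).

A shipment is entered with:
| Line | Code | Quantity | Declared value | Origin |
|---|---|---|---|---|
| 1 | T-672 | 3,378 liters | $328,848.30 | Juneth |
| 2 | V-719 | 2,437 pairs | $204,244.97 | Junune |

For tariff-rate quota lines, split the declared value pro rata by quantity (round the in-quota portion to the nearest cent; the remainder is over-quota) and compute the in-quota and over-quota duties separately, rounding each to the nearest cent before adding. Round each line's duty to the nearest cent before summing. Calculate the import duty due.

Line 1 (T-672, Juneth, 3,378 liters, $328,848.30):
Base rate for T-672 is $5.64/liter.
T-672 has an FTA preferential rate, but origin Juneth is not Junune; base rate stands.
Additional duty on T-672 from Juneth: +47.3% ad valorem. Applied ad valorem rate = 47.3%.
Duty = $328,848.30 × 47.3% + 3,378 × $5.64 = $174,597.17.
Line 2 (V-719, Junune, 2,437 pairs, $204,244.97):
Code V-719 is under a tariff-rate quota (threshold 4,835 pairs). Quantity 2,437 pairs is within the quota, so the in-quota rate 5.5% applies to the full value.
Duty = $204,244.97 × 5.5% = $11,233.47.
Total = $174,597.17 + $11,233.47 = $185,830.64.

$185,830.64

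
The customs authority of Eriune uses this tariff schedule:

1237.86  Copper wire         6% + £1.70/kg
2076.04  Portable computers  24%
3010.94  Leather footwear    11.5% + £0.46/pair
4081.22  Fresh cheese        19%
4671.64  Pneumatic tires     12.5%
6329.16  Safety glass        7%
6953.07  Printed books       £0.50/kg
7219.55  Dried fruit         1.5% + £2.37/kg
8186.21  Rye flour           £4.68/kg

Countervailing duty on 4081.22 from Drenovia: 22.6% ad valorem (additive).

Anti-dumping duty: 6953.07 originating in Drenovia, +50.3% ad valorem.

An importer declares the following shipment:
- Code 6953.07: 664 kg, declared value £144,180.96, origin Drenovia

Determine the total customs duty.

Line 1 (6953.07, Drenovia, 664 kg, £144,180.96):
Base rate for 6953.07 is £0.50/kg.
Additional duty on 6953.07 from Drenovia: +50.3% ad valorem. Applied ad valorem rate = 50.3%.
Duty = £144,180.96 × 50.3% + 664 × £0.50 = £72,855.02.

£72,855.02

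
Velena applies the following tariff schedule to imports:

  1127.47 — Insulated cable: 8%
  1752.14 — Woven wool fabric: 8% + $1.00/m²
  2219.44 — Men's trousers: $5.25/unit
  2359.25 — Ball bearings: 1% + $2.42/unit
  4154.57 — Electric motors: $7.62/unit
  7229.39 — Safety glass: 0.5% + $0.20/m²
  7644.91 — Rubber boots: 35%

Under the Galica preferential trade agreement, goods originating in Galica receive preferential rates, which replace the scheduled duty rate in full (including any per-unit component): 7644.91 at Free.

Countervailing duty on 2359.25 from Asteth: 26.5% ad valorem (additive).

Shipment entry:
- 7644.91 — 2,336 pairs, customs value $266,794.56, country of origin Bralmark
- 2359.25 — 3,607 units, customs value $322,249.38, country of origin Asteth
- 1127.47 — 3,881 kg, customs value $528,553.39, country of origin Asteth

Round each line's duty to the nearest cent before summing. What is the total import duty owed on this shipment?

$233,009.89

Line 1 (7644.91, Bralmark, 2,336 pairs, $266,794.56):
Base rate for 7644.91 is 35%.
7644.91 has an FTA preferential rate, but origin Bralmark is not Galica; base rate stands.
Duty = $266,794.56 × 35% = $93,378.10.
Line 2 (2359.25, Asteth, 3,607 units, $322,249.38):
Base rate for 2359.25 is 1% + $2.42/unit.
Additional duty on 2359.25 from Asteth: +26.5%. Applied ad valorem rate: 1% + 26.5% = 27.5%.
Duty = $322,249.38 × 27.5% + 3,607 × $2.42 = $97,347.52.
Line 3 (1127.47, Asteth, 3,881 kg, $528,553.39):
Base rate for 1127.47 is 8%.
Duty = $528,553.39 × 8% = $42,284.27.
Total = $93,378.10 + $97,347.52 + $42,284.27 = $233,009.89.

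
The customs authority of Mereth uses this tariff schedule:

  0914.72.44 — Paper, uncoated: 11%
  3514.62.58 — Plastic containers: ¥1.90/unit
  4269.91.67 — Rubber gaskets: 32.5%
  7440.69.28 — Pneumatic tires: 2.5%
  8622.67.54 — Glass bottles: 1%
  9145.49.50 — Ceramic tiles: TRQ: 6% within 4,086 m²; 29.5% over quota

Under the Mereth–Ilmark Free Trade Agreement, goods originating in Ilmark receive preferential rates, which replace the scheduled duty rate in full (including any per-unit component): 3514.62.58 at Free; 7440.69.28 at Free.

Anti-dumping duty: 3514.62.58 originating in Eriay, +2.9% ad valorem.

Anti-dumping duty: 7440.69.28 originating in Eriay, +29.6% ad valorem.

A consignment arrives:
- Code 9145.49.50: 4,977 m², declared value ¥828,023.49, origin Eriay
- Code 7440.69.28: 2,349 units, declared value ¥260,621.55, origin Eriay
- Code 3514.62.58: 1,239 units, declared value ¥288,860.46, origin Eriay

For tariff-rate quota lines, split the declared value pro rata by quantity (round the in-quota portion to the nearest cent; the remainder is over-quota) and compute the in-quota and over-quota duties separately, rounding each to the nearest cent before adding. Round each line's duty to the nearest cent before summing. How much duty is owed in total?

¥178,907.36

Line 1 (9145.49.50, Eriay, 4,977 m², ¥828,023.49):
Code 9145.49.50 is under a tariff-rate quota (threshold 4,086 m²). In-quota: 4,086 m² at 6%; over-quota: 891 m² at 29.5%.
Pro-rata value split: in-quota = ¥828,023.49 × 4,086/4,977 = ¥679,787.82; over-quota = ¥828,023.49 − ¥679,787.82 = ¥148,235.67.
In-quota duty = ¥679,787.82 × 6% = ¥40,787.27. Over-quota duty = ¥148,235.67 × 29.5% = ¥43,729.52.
Line duty = ¥40,787.27 + ¥43,729.52 = ¥84,516.79.
Line 2 (7440.69.28, Eriay, 2,349 units, ¥260,621.55):
Base rate for 7440.69.28 is 2.5%.
7440.69.28 has an FTA preferential rate, but origin Eriay is not Ilmark; base rate stands.
Additional duty on 7440.69.28 from Eriay: +29.6%. Applied ad valorem rate: 2.5% + 29.6% = 32.1%.
Duty = ¥260,621.55 × 32.1% = ¥83,659.52.
Line 3 (3514.62.58, Eriay, 1,239 units, ¥288,860.46):
Base rate for 3514.62.58 is ¥1.90/unit.
3514.62.58 has an FTA preferential rate, but origin Eriay is not Ilmark; base rate stands.
Additional duty on 3514.62.58 from Eriay: +2.9% ad valorem. Applied ad valorem rate = 2.9%.
Duty = ¥288,860.46 × 2.9% + 1,239 × ¥1.90 = ¥10,731.05.
Total = ¥84,516.79 + ¥83,659.52 + ¥10,731.05 = ¥178,907.36.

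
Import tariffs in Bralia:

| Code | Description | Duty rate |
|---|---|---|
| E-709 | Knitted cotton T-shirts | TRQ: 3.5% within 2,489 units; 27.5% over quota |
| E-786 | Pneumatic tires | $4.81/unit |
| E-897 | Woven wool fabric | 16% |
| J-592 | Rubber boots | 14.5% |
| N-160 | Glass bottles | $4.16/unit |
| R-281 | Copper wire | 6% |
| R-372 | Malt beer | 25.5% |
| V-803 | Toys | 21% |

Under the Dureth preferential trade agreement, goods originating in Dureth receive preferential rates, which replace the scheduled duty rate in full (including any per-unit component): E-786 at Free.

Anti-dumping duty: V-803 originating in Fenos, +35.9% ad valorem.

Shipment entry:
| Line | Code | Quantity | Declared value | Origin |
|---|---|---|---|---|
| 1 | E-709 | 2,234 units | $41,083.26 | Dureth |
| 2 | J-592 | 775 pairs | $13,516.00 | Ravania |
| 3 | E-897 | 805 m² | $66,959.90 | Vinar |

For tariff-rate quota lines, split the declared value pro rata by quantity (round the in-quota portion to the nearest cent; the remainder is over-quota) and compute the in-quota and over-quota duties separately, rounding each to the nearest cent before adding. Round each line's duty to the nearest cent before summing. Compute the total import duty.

Line 1 (E-709, Dureth, 2,234 units, $41,083.26):
Code E-709 is under a tariff-rate quota (threshold 2,489 units). Quantity 2,234 units is within the quota, so the in-quota rate 3.5% applies to the full value.
Duty = $41,083.26 × 3.5% = $1,437.91.
Line 2 (J-592, Ravania, 775 pairs, $13,516.00):
Base rate for J-592 is 14.5%.
Duty = $13,516.00 × 14.5% = $1,959.82.
Line 3 (E-897, Vinar, 805 m², $66,959.90):
Base rate for E-897 is 16%.
Duty = $66,959.90 × 16% = $10,713.58.
Total = $1,437.91 + $1,959.82 + $10,713.58 = $14,111.31.

$14,111.31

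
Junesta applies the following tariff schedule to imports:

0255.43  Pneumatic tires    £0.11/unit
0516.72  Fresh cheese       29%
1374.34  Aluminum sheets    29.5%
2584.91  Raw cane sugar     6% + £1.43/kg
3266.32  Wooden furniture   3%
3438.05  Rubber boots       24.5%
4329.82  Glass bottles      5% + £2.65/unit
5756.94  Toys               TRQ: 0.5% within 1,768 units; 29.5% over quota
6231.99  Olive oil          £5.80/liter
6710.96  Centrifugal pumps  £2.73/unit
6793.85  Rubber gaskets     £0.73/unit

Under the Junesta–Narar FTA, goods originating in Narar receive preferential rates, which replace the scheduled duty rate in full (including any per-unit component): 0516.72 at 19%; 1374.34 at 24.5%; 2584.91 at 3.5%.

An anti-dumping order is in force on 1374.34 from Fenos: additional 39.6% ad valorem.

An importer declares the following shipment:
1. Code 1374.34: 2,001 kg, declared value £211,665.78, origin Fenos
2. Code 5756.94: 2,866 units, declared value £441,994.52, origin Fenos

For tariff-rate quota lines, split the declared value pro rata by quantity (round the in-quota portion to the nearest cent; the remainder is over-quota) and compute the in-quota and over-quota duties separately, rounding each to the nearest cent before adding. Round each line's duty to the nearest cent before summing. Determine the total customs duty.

£197,577.75

Line 1 (1374.34, Fenos, 2,001 kg, £211,665.78):
Base rate for 1374.34 is 29.5%.
1374.34 has an FTA preferential rate, but origin Fenos is not Narar; base rate stands.
Additional duty on 1374.34 from Fenos: +39.6%. Applied ad valorem rate: 29.5% + 39.6% = 69.1%.
Duty = £211,665.78 × 69.1% = £146,261.05.
Line 2 (5756.94, Fenos, 2,866 units, £441,994.52):
Code 5756.94 is under a tariff-rate quota (threshold 1,768 units). In-quota: 1,768 units at 0.5%; over-quota: 1,098 units at 29.5%.
Pro-rata value split: in-quota = £441,994.52 × 1,768/2,866 = £272,660.96; over-quota = £441,994.52 − £272,660.96 = £169,333.56.
In-quota duty = £272,660.96 × 0.5% = £1,363.30. Over-quota duty = £169,333.56 × 29.5% = £49,953.40.
Line duty = £1,363.30 + £49,953.40 = £51,316.70.
Total = £146,261.05 + £51,316.70 = £197,577.75.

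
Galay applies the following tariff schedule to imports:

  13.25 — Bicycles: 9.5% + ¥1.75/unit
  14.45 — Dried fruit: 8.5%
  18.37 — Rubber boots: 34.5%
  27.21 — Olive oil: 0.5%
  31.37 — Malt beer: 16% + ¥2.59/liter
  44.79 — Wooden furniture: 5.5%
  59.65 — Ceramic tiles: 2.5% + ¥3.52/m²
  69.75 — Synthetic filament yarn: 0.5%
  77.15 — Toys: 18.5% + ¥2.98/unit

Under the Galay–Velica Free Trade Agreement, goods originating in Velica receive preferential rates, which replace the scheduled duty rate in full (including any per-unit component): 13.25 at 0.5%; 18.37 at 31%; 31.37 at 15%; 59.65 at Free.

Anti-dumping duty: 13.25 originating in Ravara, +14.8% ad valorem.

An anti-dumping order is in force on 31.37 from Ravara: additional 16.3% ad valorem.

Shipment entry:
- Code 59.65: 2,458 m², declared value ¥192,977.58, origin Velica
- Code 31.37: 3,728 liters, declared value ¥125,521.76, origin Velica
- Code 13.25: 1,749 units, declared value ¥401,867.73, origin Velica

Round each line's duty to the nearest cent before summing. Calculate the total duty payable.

¥20,837.60

Line 1 (59.65, Velica, 2,458 m², ¥192,977.58):
Base rate for 59.65 is 2.5% + ¥3.52/m².
Origin Velica qualifies under the Galay–Velica agreement and 59.65 is covered: preferential rate Free applies instead.
Duty = ¥192,977.58 × 0% = ¥0.00.
Line 2 (31.37, Velica, 3,728 liters, ¥125,521.76):
Base rate for 31.37 is 16% + ¥2.59/liter.
Origin Velica qualifies under the Galay–Velica agreement and 31.37 is covered: preferential rate 15% applies instead.
The additional-duty order on 31.37 targets Ravara, not Velica; it does not apply.
Duty = ¥125,521.76 × 15% = ¥18,828.26.
Line 3 (13.25, Velica, 1,749 units, ¥401,867.73):
Base rate for 13.25 is 9.5% + ¥1.75/unit.
Origin Velica qualifies under the Galay–Velica agreement and 13.25 is covered: preferential rate 0.5% applies instead.
The additional-duty order on 13.25 targets Ravara, not Velica; it does not apply.
Duty = ¥401,867.73 × 0.5% = ¥2,009.34.
Total = ¥0.00 + ¥18,828.26 + ¥2,009.34 = ¥20,837.60.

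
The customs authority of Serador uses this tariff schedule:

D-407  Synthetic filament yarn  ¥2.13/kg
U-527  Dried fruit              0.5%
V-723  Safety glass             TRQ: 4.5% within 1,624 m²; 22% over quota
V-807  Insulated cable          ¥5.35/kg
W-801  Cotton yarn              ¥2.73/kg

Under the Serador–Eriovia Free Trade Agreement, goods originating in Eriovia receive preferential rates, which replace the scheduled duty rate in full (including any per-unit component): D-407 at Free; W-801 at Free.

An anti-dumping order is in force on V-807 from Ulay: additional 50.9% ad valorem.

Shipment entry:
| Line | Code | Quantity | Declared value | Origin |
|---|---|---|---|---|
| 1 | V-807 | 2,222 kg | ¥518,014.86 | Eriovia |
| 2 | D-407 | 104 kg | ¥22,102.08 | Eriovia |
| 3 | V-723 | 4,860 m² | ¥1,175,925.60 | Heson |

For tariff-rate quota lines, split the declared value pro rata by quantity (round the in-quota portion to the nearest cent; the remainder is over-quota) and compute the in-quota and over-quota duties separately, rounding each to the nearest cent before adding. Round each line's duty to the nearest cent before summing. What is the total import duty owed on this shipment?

¥201,826.30

Line 1 (V-807, Eriovia, 2,222 kg, ¥518,014.86):
Base rate for V-807 is ¥5.35/kg.
Origin Eriovia is the FTA partner but V-807 is not on the preference list; base rate stands.
The additional-duty order on V-807 targets Ulay, not Eriovia; it does not apply.
Duty = 2,222 × ¥5.35 = ¥11,887.70.
Line 2 (D-407, Eriovia, 104 kg, ¥22,102.08):
Base rate for D-407 is ¥2.13/kg.
Origin Eriovia qualifies under the Serador–Eriovia agreement and D-407 is covered: preferential rate Free applies instead.
Duty = ¥22,102.08 × 0% = ¥0.00.
Line 3 (V-723, Heson, 4,860 m², ¥1,175,925.60):
Code V-723 is under a tariff-rate quota (threshold 1,624 m²). In-quota: 1,624 m² at 4.5%; over-quota: 3,236 m² at 22%.
Pro-rata value split: in-quota = ¥1,175,925.60 × 1,624/4,860 = ¥392,943.04; over-quota = ¥1,175,925.60 − ¥392,943.04 = ¥782,982.56.
In-quota duty = ¥392,943.04 × 4.5% = ¥17,682.44. Over-quota duty = ¥782,982.56 × 22% = ¥172,256.16.
Line duty = ¥17,682.44 + ¥172,256.16 = ¥189,938.60.
Total = ¥11,887.70 + ¥0.00 + ¥189,938.60 = ¥201,826.30.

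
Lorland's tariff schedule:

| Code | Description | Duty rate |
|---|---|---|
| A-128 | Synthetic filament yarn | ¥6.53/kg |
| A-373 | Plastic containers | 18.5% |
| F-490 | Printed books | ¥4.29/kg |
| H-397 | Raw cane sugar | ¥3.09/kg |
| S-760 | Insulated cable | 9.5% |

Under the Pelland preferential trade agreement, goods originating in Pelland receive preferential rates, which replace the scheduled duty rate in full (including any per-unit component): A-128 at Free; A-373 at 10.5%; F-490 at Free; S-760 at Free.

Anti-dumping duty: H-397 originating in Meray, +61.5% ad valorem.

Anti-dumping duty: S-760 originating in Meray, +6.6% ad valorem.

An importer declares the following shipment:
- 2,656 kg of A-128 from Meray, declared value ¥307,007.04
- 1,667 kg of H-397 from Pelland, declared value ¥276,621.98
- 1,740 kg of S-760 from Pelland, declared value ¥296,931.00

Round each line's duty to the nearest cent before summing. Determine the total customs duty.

Line 1 (A-128, Meray, 2,656 kg, ¥307,007.04):
Base rate for A-128 is ¥6.53/kg.
A-128 has an FTA preferential rate, but origin Meray is not Pelland; base rate stands.
Duty = 2,656 × ¥6.53 = ¥17,343.68.
Line 2 (H-397, Pelland, 1,667 kg, ¥276,621.98):
Base rate for H-397 is ¥3.09/kg.
Origin Pelland is the FTA partner but H-397 is not on the preference list; base rate stands.
The additional-duty order on H-397 targets Meray, not Pelland; it does not apply.
Duty = 1,667 × ¥3.09 = ¥5,151.03.
Line 3 (S-760, Pelland, 1,740 kg, ¥296,931.00):
Base rate for S-760 is 9.5%.
Origin Pelland qualifies under the Lorland–Pelland agreement and S-760 is covered: preferential rate Free applies instead.
The additional-duty order on S-760 targets Meray, not Pelland; it does not apply.
Duty = ¥296,931.00 × 0% = ¥0.00.
Total = ¥17,343.68 + ¥5,151.03 + ¥0.00 = ¥22,494.71.

¥22,494.71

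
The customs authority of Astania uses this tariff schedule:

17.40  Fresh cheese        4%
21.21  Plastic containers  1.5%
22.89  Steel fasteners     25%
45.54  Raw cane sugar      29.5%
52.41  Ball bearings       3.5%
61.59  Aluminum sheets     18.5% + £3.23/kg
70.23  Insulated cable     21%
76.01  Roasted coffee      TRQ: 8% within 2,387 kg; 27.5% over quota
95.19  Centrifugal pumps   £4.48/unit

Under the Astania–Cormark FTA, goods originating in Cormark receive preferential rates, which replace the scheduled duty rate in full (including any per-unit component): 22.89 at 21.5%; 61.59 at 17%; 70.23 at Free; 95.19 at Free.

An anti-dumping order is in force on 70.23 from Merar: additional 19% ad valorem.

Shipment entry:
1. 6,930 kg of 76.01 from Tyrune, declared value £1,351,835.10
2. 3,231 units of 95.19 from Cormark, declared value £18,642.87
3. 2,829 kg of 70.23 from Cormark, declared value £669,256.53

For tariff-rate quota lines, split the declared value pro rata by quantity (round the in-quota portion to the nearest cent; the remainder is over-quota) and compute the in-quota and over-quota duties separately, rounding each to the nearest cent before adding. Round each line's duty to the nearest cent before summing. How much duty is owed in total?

£280,956.40

Line 1 (76.01, Tyrune, 6,930 kg, £1,351,835.10):
Code 76.01 is under a tariff-rate quota (threshold 2,387 kg). In-quota: 2,387 kg at 8%; over-quota: 4,543 kg at 27.5%.
Pro-rata value split: in-quota = £1,351,835.10 × 2,387/6,930 = £465,632.09; over-quota = £1,351,835.10 − £465,632.09 = £886,203.01.
In-quota duty = £465,632.09 × 8% = £37,250.57. Over-quota duty = £886,203.01 × 27.5% = £243,705.83.
Line duty = £37,250.57 + £243,705.83 = £280,956.40.
Line 2 (95.19, Cormark, 3,231 units, £18,642.87):
Base rate for 95.19 is £4.48/unit.
Origin Cormark qualifies under the Astania–Cormark agreement and 95.19 is covered: preferential rate Free applies instead.
Duty = £18,642.87 × 0% = £0.00.
Line 3 (70.23, Cormark, 2,829 kg, £669,256.53):
Base rate for 70.23 is 21%.
Origin Cormark qualifies under the Astania–Cormark agreement and 70.23 is covered: preferential rate Free applies instead.
The additional-duty order on 70.23 targets Merar, not Cormark; it does not apply.
Duty = £669,256.53 × 0% = £0.00.
Total = £280,956.40 + £0.00 + £0.00 = £280,956.40.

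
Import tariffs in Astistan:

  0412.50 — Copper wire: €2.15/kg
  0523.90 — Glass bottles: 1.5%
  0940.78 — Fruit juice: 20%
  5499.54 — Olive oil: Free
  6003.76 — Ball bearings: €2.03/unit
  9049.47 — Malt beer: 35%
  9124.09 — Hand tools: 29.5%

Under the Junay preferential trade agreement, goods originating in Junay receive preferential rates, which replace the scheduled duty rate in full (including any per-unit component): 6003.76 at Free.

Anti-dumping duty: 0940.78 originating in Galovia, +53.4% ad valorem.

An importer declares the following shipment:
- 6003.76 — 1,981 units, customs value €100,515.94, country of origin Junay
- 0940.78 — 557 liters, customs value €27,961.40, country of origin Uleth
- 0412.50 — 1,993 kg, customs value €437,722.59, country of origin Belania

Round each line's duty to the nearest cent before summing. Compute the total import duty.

Line 1 (6003.76, Junay, 1,981 units, €100,515.94):
Base rate for 6003.76 is €2.03/unit.
Origin Junay qualifies under the Astistan–Junay agreement and 6003.76 is covered: preferential rate Free applies instead.
Duty = €100,515.94 × 0% = €0.00.
Line 2 (0940.78, Uleth, 557 liters, €27,961.40):
Base rate for 0940.78 is 20%.
The additional-duty order on 0940.78 targets Galovia, not Uleth; it does not apply.
Duty = €27,961.40 × 20% = €5,592.28.
Line 3 (0412.50, Belania, 1,993 kg, €437,722.59):
Base rate for 0412.50 is €2.15/kg.
Duty = 1,993 × €2.15 = €4,284.95.
Total = €0.00 + €5,592.28 + €4,284.95 = €9,877.23.

€9,877.23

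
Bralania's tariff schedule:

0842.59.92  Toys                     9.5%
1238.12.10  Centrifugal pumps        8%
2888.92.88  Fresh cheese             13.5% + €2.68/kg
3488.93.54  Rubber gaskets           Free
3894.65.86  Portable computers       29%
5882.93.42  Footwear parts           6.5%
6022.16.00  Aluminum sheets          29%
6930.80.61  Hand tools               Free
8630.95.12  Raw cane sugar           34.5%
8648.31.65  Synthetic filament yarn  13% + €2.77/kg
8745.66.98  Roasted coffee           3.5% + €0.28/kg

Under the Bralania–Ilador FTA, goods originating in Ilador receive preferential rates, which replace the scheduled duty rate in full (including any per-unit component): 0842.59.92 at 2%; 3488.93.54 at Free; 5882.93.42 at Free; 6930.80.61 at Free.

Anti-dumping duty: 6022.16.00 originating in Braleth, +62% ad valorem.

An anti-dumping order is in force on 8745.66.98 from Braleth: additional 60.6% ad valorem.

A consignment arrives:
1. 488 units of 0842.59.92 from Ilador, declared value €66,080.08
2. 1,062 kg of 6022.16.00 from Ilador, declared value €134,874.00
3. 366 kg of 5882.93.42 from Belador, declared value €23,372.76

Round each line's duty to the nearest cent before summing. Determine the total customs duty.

€41,954.29

Line 1 (0842.59.92, Ilador, 488 units, €66,080.08):
Base rate for 0842.59.92 is 9.5%.
Origin Ilador qualifies under the Bralania–Ilador agreement and 0842.59.92 is covered: preferential rate 2% applies instead.
Duty = €66,080.08 × 2% = €1,321.60.
Line 2 (6022.16.00, Ilador, 1,062 kg, €134,874.00):
Base rate for 6022.16.00 is 29%.
Origin Ilador is the FTA partner but 6022.16.00 is not on the preference list; base rate stands.
The additional-duty order on 6022.16.00 targets Braleth, not Ilador; it does not apply.
Duty = €134,874.00 × 29% = €39,113.46.
Line 3 (5882.93.42, Belador, 366 kg, €23,372.76):
Base rate for 5882.93.42 is 6.5%.
5882.93.42 has an FTA preferential rate, but origin Belador is not Ilador; base rate stands.
Duty = €23,372.76 × 6.5% = €1,519.23.
Total = €1,321.60 + €39,113.46 + €1,519.23 = €41,954.29.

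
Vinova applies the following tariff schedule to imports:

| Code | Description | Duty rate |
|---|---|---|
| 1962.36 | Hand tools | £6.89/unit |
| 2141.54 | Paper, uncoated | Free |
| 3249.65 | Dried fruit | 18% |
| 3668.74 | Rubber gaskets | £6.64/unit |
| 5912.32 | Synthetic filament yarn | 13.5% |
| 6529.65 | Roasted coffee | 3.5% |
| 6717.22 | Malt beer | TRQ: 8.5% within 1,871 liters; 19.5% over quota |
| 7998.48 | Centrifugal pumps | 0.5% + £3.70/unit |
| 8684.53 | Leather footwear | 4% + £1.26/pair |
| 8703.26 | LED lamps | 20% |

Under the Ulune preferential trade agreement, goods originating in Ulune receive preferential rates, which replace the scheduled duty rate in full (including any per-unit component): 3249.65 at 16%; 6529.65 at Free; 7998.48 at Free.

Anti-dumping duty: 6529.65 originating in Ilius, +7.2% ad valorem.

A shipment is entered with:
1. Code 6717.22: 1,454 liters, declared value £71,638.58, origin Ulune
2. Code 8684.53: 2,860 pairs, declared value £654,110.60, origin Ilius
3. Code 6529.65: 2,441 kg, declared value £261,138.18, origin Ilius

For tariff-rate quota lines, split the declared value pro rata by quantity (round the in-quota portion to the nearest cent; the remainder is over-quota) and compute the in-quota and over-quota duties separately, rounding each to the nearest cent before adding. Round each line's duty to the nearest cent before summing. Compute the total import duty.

£63,799.09

Line 1 (6717.22, Ulune, 1,454 liters, £71,638.58):
Code 6717.22 is under a tariff-rate quota (threshold 1,871 liters). Quantity 1,454 liters is within the quota, so the in-quota rate 8.5% applies to the full value.
Duty = £71,638.58 × 8.5% = £6,089.28.
Line 2 (8684.53, Ilius, 2,860 pairs, £654,110.60):
Base rate for 8684.53 is 4% + £1.26/pair.
Duty = £654,110.60 × 4% + 2,860 × £1.26 = £29,768.02.
Line 3 (6529.65, Ilius, 2,441 kg, £261,138.18):
Base rate for 6529.65 is 3.5%.
6529.65 has an FTA preferential rate, but origin Ilius is not Ulune; base rate stands.
Additional duty on 6529.65 from Ilius: +7.2%. Applied ad valorem rate: 3.5% + 7.2% = 10.7%.
Duty = £261,138.18 × 10.7% = £27,941.79.
Total = £6,089.28 + £29,768.02 + £27,941.79 = £63,799.09.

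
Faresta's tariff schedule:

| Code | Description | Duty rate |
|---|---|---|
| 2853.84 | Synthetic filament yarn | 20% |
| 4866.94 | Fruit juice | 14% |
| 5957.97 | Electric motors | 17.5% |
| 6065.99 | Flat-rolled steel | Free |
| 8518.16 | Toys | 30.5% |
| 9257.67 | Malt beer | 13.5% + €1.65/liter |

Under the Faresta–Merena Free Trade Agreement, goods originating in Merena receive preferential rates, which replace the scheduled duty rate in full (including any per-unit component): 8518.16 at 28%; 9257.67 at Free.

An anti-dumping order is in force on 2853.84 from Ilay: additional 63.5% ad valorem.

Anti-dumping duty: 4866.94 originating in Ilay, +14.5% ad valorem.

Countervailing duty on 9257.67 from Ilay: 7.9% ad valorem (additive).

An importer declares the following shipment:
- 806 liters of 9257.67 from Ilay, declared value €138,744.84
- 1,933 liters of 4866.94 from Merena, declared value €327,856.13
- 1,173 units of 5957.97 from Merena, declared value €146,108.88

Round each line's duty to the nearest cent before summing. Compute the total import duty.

€102,490.21

Line 1 (9257.67, Ilay, 806 liters, €138,744.84):
Base rate for 9257.67 is 13.5% + €1.65/liter.
9257.67 has an FTA preferential rate, but origin Ilay is not Merena; base rate stands.
Additional duty on 9257.67 from Ilay: +7.9%. Applied ad valorem rate: 13.5% + 7.9% = 21.4%.
Duty = €138,744.84 × 21.4% + 806 × €1.65 = €31,021.30.
Line 2 (4866.94, Merena, 1,933 liters, €327,856.13):
Base rate for 4866.94 is 14%.
Origin Merena is the FTA partner but 4866.94 is not on the preference list; base rate stands.
The additional-duty order on 4866.94 targets Ilay, not Merena; it does not apply.
Duty = €327,856.13 × 14% = €45,899.86.
Line 3 (5957.97, Merena, 1,173 units, €146,108.88):
Base rate for 5957.97 is 17.5%.
Origin Merena is the FTA partner but 5957.97 is not on the preference list; base rate stands.
Duty = €146,108.88 × 17.5% = €25,569.05.
Total = €31,021.30 + €45,899.86 + €25,569.05 = €102,490.21.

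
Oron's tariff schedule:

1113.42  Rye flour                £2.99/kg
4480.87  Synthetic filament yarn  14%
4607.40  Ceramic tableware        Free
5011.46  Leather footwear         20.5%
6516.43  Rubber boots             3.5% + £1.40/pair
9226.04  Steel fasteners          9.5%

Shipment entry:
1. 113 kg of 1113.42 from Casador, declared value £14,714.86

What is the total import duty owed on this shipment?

£337.87

Line 1 (1113.42, Casador, 113 kg, £14,714.86):
Base rate for 1113.42 is £2.99/kg.
Duty = 113 × £2.99 = £337.87.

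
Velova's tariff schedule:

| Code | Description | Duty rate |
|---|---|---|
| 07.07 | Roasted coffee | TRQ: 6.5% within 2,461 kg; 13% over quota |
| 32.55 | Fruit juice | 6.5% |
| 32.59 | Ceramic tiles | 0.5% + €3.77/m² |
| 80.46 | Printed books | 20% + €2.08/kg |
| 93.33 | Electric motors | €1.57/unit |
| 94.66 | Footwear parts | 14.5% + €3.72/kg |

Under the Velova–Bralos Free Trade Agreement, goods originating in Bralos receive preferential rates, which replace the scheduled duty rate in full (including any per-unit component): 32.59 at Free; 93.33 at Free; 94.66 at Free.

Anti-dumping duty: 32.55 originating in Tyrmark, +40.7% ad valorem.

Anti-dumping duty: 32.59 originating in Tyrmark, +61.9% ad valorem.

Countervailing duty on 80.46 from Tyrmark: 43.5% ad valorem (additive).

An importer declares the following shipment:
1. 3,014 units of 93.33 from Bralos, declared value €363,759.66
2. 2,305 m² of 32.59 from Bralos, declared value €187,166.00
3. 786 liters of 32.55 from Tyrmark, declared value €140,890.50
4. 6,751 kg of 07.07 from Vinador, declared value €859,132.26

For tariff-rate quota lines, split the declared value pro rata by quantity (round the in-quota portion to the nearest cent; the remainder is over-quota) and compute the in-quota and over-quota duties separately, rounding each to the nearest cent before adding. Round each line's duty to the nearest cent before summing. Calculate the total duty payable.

Line 1 (93.33, Bralos, 3,014 units, €363,759.66):
Base rate for 93.33 is €1.57/unit.
Origin Bralos qualifies under the Velova–Bralos agreement and 93.33 is covered: preferential rate Free applies instead.
Duty = €363,759.66 × 0% = €0.00.
Line 2 (32.59, Bralos, 2,305 m², €187,166.00):
Base rate for 32.59 is 0.5% + €3.77/m².
Origin Bralos qualifies under the Velova–Bralos agreement and 32.59 is covered: preferential rate Free applies instead.
The additional-duty order on 32.59 targets Tyrmark, not Bralos; it does not apply.
Duty = €187,166.00 × 0% = €0.00.
Line 3 (32.55, Tyrmark, 786 liters, €140,890.50):
Base rate for 32.55 is 6.5%.
Additional duty on 32.55 from Tyrmark: +40.7%. Applied ad valorem rate: 6.5% + 40.7% = 47.2%.
Duty = €140,890.50 × 47.2% = €66,500.32.
Line 4 (07.07, Vinador, 6,751 kg, €859,132.26):
Code 07.07 is under a tariff-rate quota (threshold 2,461 kg). In-quota: 2,461 kg at 6.5%; over-quota: 4,290 kg at 13%.
Pro-rata value split: in-quota = €859,132.26 × 2,461/6,751 = €313,186.86; over-quota = €859,132.26 − €313,186.86 = €545,945.40.
In-quota duty = €313,186.86 × 6.5% = €20,357.15. Over-quota duty = €545,945.40 × 13% = €70,972.90.
Line duty = €20,357.15 + €70,972.90 = €91,330.05.
Total = €0.00 + €0.00 + €66,500.32 + €91,330.05 = €157,830.37.

€157,830.37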